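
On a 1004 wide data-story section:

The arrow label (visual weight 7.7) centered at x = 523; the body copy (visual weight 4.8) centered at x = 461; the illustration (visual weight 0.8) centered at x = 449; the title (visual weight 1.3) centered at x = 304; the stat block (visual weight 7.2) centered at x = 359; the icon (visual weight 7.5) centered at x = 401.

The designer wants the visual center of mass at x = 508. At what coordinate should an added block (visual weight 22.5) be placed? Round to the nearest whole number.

x ≈ 610

With the added block, Σw becomes 7.7 + 4.8 + 0.8 + 1.3 + 7.2 + 7.5 + 22.5 = 51.8.
x: need Σw·x = 51.8·508 = 26314.4. Existing = 7.7·523 + 4.8·461 + 0.8·449 + 1.3·304 + 7.2·359 + 7.5·401 = 12586.6. Remainder 13727.8 / 22.5 ≈ 610.12.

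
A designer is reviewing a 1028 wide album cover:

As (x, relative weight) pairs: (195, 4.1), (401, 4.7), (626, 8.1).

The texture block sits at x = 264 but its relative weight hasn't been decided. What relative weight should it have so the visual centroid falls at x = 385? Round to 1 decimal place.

w ≈ 10.3

Existing Σw = 16.9 (4.1 + 4.7 + 8.1); existing moment 4.1·195 + 4.7·401 + 8.1·626 = 7754.8.
Balance at x = 385 requires (7754.8 + w·264) / (16.9 + w) = 385.
So w = (385·16.9 − 7754.8)/(264 − 385) = -1248.3/-121 ≈ 10.32.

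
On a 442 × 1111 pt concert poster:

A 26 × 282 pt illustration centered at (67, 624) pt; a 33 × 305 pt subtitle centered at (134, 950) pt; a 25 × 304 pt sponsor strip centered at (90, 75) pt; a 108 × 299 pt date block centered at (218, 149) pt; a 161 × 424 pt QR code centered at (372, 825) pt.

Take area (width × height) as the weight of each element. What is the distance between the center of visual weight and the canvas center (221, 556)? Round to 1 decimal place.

≈ 74.9 pt

Areas → weights: illustration 26·282 = 7332, subtitle 33·305 = 10065, sponsor strip 25·304 = 7600, date block 108·299 = 32292, QR code 161·424 = 68264; Σw = 125553.
Σw·x = 7332·67 + 10065·134 + 7600·90 + 32292·218 + 68264·372 = 34957818, so x̄ = 34957818/125553 ≈ 278.43.
Σw·y = 7332·624 + 10065·950 + 7600·75 + 32292·149 + 68264·825 = 75836226, so ȳ = 75836226/125553 ≈ 604.02.
Relative to (221, 556): Δ = (57.43, 48.02); |Δ| = √(57.43² + 48.02²) ≈ 74.86.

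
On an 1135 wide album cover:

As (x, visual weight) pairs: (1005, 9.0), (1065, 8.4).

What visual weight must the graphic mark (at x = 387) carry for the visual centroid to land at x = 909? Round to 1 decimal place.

Existing Σw = 17.4 (9.0 + 8.4); existing moment 9.0·1005 + 8.4·1065 = 17991.0.
Balance at x = 909 requires (17991.0 + w·387) / (17.4 + w) = 909.
Solving: w = (909·17.4 − 17991.0) / (387 − 909) = -2174.4 / -522 ≈ 4.17.

w ≈ 4.2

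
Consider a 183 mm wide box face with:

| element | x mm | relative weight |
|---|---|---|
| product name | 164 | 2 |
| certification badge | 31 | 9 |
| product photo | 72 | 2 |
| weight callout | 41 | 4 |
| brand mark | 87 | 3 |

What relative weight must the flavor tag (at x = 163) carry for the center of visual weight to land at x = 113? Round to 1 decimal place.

w ≈ 21.7

Known weights sum to 2 + 9 + 2 + 4 + 3 = 20; their moment is 2·164 + 9·31 + 2·72 + 4·41 + 3·87 = 1176.
Set Σw·x/Σw = 113: (1176 + 163w) = 113·(20 + w).
Rearranging, w·(163 − 113) = 113·20 − 1176 = 1084, so w ≈ 1084/50 = 21.68.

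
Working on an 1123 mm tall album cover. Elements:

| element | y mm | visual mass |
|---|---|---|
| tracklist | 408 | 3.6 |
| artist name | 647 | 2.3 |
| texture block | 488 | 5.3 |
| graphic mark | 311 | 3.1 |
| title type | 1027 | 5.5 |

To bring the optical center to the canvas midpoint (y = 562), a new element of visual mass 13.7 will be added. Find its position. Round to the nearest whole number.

y ≈ 487

After adding the new element, total weight = 3.6 + 2.3 + 5.3 + 3.1 + 5.5 + 13.7 = 33.5.
y: need Σw·y = 33.5·562 = 18827.0. Existing = 3.6·408 + 2.3·647 + 5.3·488 + 3.1·311 + 5.5·1027 = 12155.9. Remainder 6671.1 / 13.7 ≈ 486.94.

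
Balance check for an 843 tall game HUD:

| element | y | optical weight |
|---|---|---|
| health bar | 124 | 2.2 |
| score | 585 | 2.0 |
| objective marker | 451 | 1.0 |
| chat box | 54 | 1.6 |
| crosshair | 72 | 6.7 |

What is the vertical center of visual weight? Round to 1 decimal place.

Total weight = 2.2 + 2.0 + 1.0 + 1.6 + 6.7 = 13.5.
y: (2.2·124 + 2.0·585 + 1.0·451 + 1.6·54 + 6.7·72) / 13.5 = 2462.6 / 13.5 ≈ 182.41

y ≈ 182.4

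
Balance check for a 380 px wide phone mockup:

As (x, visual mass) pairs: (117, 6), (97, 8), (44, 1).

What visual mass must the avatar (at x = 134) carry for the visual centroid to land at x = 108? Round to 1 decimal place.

Existing Σw = 15 (6 + 8 + 1); existing moment 6·117 + 8·97 + 1·44 = 1522.
Set Σw·x/Σw = 108: (1522 + 134w) = 108·(15 + w).
Solving: w = (108·15 − 1522) / (134 − 108) = 98 / 26 ≈ 3.77.

w ≈ 3.8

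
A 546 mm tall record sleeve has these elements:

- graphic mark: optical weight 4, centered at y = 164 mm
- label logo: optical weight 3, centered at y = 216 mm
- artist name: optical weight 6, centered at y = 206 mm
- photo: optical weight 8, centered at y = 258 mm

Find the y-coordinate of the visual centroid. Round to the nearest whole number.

Σw = 4 + 3 + 6 + 8 = 21.
Σw·y = 4·164 + 3·216 + 6·206 + 8·258 = 4604, so ȳ = 4604/21 ≈ 219.24.

y ≈ 219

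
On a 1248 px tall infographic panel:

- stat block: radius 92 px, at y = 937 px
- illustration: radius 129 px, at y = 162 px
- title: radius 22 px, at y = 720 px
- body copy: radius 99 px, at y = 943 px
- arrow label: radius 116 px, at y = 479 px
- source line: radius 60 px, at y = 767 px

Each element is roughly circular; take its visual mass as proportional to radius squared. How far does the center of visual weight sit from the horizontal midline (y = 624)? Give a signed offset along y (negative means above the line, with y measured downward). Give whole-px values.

≈ -63 px

r² weights: stat block 92² = 8464, illustration 129² = 16641, title 22² = 484, body copy 99² = 9801, arrow label 116² = 13456, source line 60² = 3600. Total = 52446.
y: moment 29424057 / weight 52446 ≈ 561.04
Against y = 624, that's 561.04 − 624 = -62.96.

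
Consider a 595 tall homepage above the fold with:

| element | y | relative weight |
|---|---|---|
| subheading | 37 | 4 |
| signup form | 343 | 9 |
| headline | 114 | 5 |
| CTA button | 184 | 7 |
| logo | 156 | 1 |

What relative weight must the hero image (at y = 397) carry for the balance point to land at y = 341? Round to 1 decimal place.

w ≈ 64.6

Existing Σw = 26 (4 + 9 + 5 + 7 + 1); existing moment 4·37 + 9·343 + 5·114 + 7·184 + 1·156 = 5249.
Balance at y = 341 requires (5249 + w·397) / (26 + w) = 341.
Solving: w = (341·26 − 5249) / (397 − 341) = 3617 / 56 ≈ 64.59.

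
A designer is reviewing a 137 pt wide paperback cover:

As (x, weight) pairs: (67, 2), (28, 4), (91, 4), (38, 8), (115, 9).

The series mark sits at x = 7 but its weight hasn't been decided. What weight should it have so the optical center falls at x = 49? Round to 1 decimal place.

w ≈ 14.9

Fixed elements: Σw = 2 + 4 + 4 + 8 + 9 = 27, Σw·x = 2·67 + 4·28 + 4·91 + 8·38 + 9·115 = 1949.
For the centroid to hit 49: (1949 + w·7) / (27 + w) = 49.
Rearranging, w·(7 − 49) = 49·27 − 1949 = -626, so w ≈ -626/-42 = 14.90.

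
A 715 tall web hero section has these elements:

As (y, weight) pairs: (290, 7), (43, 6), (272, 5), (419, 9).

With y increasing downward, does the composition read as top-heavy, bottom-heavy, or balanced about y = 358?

top-heavy

Total weight = 7 + 6 + 5 + 9 = 27.
y: (7·290 + 6·43 + 5·272 + 9·419) / 27 = 7419 / 27 ≈ 274.78
274.8 vs midline 358 → top-heavy.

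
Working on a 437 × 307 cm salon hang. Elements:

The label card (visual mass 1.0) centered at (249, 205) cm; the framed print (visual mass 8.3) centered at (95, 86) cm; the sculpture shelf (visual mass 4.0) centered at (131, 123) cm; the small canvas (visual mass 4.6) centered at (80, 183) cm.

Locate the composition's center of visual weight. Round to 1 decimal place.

(107.8, 125.8)

Total weight = 1.0 + 8.3 + 4.0 + 4.6 = 17.9.
x-moment: 1.0·249 + 8.3·95 + 4.0·131 + 4.6·80 = 1929.5; centroid 1929.5/17.9 ≈ 107.79.
y-moment: 1.0·205 + 8.3·86 + 4.0·123 + 4.6·183 = 2252.6; centroid 2252.6/17.9 ≈ 125.84.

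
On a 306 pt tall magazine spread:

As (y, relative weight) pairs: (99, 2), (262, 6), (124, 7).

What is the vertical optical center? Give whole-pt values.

Weights sum to 2 + 6 + 7 = 15.
y: (2·99 + 6·262 + 7·124) / 15 = 2638 / 15 ≈ 175.87

y ≈ 176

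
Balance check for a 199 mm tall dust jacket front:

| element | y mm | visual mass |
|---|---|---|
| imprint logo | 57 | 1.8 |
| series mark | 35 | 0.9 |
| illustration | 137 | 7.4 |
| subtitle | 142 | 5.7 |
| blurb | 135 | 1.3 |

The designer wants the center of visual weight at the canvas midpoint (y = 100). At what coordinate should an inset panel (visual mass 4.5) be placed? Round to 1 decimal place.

y ≈ 6.0

New total weight: (1.8 + 0.9 + 7.4 + 5.7 + 1.3) + 4.5 = 21.6.
Along y: (2132.8 + 4.5·y) / 21.6 = 100 (existing moment 1.8·57 + 0.9·35 + 7.4·137 + 5.7·142 + 1.3·135 = 2132.8) ⇒ y = (2160.0 − 2132.8) / 4.5 ≈ 6.04.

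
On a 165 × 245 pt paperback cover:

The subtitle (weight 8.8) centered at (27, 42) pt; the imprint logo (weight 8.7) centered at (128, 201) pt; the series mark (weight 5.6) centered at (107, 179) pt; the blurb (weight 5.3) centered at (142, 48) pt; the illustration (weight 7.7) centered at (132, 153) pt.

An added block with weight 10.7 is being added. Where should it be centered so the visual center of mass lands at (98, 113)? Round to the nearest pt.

(81, 69)

New total weight: (8.8 + 8.7 + 5.6 + 5.3 + 7.7) + 10.7 = 46.8.
x: target moment 46.8×98 = 4586.4; current 8.8·27 + 8.7·128 + 5.6·107 + 5.3·142 + 7.7·132 = 3719.4; the added block supplies 867.0, so x = 867.0/10.7 ≈ 81.03.
y: target moment 46.8×113 = 5288.4; current 8.8·42 + 8.7·201 + 5.6·179 + 5.3·48 + 7.7·153 = 4553.2; the added block supplies 735.2, so y = 735.2/10.7 ≈ 68.71.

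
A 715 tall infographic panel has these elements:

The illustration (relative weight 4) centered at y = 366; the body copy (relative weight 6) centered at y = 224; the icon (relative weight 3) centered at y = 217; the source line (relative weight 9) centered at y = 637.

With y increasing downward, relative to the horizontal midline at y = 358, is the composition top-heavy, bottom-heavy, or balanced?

bottom-heavy

Total weight = 4 + 6 + 3 + 9 = 22.
y: (4·366 + 6·224 + 3·217 + 9·637) / 22 = 9192 / 22 ≈ 417.82
417.8 vs midline 358 → bottom-heavy.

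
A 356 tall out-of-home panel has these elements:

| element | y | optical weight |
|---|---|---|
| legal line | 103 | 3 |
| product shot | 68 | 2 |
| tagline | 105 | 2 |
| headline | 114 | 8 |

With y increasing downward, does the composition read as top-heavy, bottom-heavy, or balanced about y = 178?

Σw = 3 + 2 + 2 + 8 = 15.
y: (3·103 + 2·68 + 2·105 + 8·114) / 15 = 1567 / 15 ≈ 104.47
104.5 vs midline 178 → top-heavy.

top-heavy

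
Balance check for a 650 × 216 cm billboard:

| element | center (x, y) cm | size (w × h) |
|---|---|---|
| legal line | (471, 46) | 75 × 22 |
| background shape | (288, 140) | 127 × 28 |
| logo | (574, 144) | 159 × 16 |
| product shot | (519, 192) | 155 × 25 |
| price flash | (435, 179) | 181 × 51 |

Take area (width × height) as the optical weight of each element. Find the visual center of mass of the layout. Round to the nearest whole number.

Areas → weights: legal line 75·22 = 1650, background shape 127·28 = 3556, logo 159·16 = 2544, product shot 155·25 = 3875, price flash 181·51 = 9231; Σw = 20856.
Σw·x = 1650·471 + 3556·288 + 2544·574 + 3875·519 + 9231·435 = 9288144, so x̄ = 9288144/20856 ≈ 445.35.
Σw·y = 1650·46 + 3556·140 + 2544·144 + 3875·192 + 9231·179 = 3336425, so ȳ = 3336425/20856 ≈ 159.97.

(445, 160)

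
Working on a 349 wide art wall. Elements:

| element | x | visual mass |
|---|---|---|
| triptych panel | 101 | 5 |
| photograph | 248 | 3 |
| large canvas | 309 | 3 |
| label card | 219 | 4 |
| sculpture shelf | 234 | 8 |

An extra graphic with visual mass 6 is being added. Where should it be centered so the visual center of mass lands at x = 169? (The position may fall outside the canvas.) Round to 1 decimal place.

x ≈ -3.8

After adding the extra graphic, total weight = 5 + 3 + 3 + 4 + 8 + 6 = 29.
x: need Σw·x = 29·169 = 4901. Existing = 5·101 + 3·248 + 3·309 + 4·219 + 8·234 = 4924. Remainder -23 / 6 ≈ -3.83.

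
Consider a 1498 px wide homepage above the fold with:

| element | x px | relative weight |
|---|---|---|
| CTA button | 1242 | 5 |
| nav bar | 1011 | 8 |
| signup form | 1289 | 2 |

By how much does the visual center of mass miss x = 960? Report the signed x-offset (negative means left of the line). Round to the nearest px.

Total weight = 5 + 8 + 2 = 15.
x-moment: 5·1242 + 8·1011 + 2·1289 = 16876; centroid 16876/15 ≈ 1125.07.
Offset from x = 960: 1125.07 − 960 ≈ 165.07.

≈ 165 px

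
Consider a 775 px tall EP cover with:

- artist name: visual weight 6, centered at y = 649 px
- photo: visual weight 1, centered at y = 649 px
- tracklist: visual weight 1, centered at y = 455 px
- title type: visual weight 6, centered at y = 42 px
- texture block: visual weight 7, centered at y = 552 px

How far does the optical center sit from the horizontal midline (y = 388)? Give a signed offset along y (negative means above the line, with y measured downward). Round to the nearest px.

Weights sum to 6 + 1 + 1 + 6 + 7 = 21.
Σw·y = 6·649 + 1·649 + 1·455 + 6·42 + 7·552 = 9114, so ȳ = 9114/21 ≈ 434.00.
Against y = 388, that's 434.00 − 388 = 46.00.

≈ 46 px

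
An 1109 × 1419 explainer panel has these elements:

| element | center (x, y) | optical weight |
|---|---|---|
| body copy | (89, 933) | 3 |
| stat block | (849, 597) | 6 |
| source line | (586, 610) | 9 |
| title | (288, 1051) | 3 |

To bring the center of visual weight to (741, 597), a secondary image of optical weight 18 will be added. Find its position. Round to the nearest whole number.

(967, 459)

After adding the secondary image, total weight = 3 + 6 + 9 + 3 + 18 = 39.
x: target moment 39×741 = 28899; current 3·89 + 6·849 + 9·586 + 3·288 = 11499; the secondary image supplies 17400, so x = 17400/18 ≈ 966.67.
y: target moment 39×597 = 23283; current 3·933 + 6·597 + 9·610 + 3·1051 = 15024; the secondary image supplies 8259, so y = 8259/18 ≈ 458.83.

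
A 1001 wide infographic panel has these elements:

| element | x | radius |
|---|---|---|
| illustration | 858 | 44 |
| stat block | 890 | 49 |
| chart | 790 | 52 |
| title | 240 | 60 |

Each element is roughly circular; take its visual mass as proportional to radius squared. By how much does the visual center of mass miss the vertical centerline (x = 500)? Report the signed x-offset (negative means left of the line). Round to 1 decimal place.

r² weights: illustration 44² = 1936, stat block 49² = 2401, chart 52² = 2704, title 60² = 3600. Total = 10641.
x-moment: 1936·858 + 2401·890 + 2704·790 + 3600·240 = 6798138; centroid 6798138/10641 ≈ 638.86.
Against x = 500, that's 638.86 − 500 = 138.86.

≈ 138.9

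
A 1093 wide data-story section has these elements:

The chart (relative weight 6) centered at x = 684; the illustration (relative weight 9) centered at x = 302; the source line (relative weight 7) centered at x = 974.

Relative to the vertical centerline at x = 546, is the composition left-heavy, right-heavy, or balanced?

Weights sum to 6 + 9 + 7 = 22.
Σw·x = 6·684 + 9·302 + 7·974 = 13640, so x̄ = 13640/22 ≈ 620.00.
Since 620.0 is right of 546, the composition reads right-heavy.

right-heavy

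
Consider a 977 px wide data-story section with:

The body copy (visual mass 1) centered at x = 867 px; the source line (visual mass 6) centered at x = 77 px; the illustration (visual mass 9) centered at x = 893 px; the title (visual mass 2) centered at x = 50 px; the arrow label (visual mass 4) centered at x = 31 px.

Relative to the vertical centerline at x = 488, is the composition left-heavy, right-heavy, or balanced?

Weights sum to 1 + 6 + 9 + 2 + 4 = 22.
x: (1·867 + 6·77 + 9·893 + 2·50 + 4·31) / 22 = 9590 / 22 ≈ 435.91
435.9 vs midline 488 → left-heavy.

left-heavy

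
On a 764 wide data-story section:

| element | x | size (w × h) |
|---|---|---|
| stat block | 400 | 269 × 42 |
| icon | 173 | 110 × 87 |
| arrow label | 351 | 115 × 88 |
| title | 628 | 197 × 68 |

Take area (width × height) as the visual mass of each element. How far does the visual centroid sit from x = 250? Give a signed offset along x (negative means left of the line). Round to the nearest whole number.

≈ 159

Taking area as weight: stat block 269·42 = 11298, icon 110·87 = 9570, arrow label 115·88 = 10120, title 197·68 = 13396. Sum 44384.
x-moment: 11298·400 + 9570·173 + 10120·351 + 13396·628 = 18139618; centroid 18139618/44384 ≈ 408.70.
Offset from x = 250: 408.70 − 250 ≈ 158.70.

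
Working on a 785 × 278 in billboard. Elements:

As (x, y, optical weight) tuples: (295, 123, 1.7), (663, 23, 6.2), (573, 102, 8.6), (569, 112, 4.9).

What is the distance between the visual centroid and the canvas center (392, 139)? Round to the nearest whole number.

Σw = 1.7 + 6.2 + 8.6 + 4.9 = 21.4.
x-moment: 1.7·295 + 6.2·663 + 8.6·573 + 4.9·569 = 12328.0; centroid 12328.0/21.4 ≈ 576.07.
y-moment: 1.7·123 + 6.2·23 + 8.6·102 + 4.9·112 = 1777.7; centroid 1777.7/21.4 ≈ 83.07.
Offset from (392, 139): Δx ≈ 184.07, Δy ≈ -55.93; distance = √(Δx² + Δy²) ≈ 192.38.

≈ 192 in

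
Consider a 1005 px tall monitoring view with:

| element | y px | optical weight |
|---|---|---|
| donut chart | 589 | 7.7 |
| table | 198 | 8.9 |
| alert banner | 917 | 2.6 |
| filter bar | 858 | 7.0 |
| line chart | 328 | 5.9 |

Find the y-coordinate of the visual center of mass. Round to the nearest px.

y ≈ 518

Total weight = 7.7 + 8.9 + 2.6 + 7.0 + 5.9 = 32.1.
y-moment: 7.7·589 + 8.9·198 + 2.6·917 + 7.0·858 + 5.9·328 = 16622.9; centroid 16622.9/32.1 ≈ 517.85.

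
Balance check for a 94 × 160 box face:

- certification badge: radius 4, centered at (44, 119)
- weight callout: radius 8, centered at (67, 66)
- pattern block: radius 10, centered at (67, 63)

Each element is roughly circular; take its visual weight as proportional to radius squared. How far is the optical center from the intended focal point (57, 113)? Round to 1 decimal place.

≈ 44.7

r² weights: certification badge 4² = 16, weight callout 8² = 64, pattern block 10² = 100. Total = 180.
x-moment: 16·44 + 64·67 + 100·67 = 11692; centroid 11692/180 ≈ 64.96.
y-moment: 16·119 + 64·66 + 100·63 = 12428; centroid 12428/180 ≈ 69.04.
Offset from (57, 113): Δx ≈ 7.96, Δy ≈ -43.96; distance = √(Δx² + Δy²) ≈ 44.67.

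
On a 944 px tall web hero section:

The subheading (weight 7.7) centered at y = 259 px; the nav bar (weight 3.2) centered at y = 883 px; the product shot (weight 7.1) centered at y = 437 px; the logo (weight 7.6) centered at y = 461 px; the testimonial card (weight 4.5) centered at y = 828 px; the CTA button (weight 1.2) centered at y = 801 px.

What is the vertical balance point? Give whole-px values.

Total weight = 7.7 + 3.2 + 7.1 + 7.6 + 4.5 + 1.2 = 31.3.
Σw·y = 7.7·259 + 3.2·883 + 7.1·437 + 7.6·461 + 4.5·828 + 1.2·801 = 16113.4, so ȳ = 16113.4/31.3 ≈ 514.81.

y ≈ 515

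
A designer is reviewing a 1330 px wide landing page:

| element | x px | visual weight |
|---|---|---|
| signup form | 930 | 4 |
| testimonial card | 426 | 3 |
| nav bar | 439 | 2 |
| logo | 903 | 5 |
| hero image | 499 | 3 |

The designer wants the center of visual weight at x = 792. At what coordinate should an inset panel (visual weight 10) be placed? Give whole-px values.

After adding the inset panel, total weight = 4 + 3 + 2 + 5 + 3 + 10 = 27.
x: target moment 27×792 = 21384; current 4·930 + 3·426 + 2·439 + 5·903 + 3·499 = 11888; the inset panel supplies 9496, so x = 9496/10 ≈ 949.60.

x ≈ 950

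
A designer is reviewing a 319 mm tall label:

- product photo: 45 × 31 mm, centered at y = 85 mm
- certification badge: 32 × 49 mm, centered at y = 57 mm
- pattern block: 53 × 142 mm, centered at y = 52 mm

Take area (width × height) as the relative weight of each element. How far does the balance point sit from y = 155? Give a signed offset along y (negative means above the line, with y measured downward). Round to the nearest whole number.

≈ -98 mm

Taking area as weight: product photo 45·31 = 1395, certification badge 32·49 = 1568, pattern block 53·142 = 7526. Sum 10489.
y: (1395·85 + 1568·57 + 7526·52) / 10489 = 599303 / 10489 ≈ 57.14
Against y = 155, that's 57.14 − 155 = -97.86.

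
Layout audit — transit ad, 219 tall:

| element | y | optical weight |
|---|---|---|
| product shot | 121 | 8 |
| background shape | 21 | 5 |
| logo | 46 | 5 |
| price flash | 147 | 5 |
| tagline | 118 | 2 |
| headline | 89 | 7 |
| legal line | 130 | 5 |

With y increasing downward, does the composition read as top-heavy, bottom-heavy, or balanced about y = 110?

Σw = 8 + 5 + 5 + 5 + 2 + 7 + 5 = 37.
y: moment 3547 / weight 37 ≈ 95.86
95.9 vs midline 110 → top-heavy.

top-heavy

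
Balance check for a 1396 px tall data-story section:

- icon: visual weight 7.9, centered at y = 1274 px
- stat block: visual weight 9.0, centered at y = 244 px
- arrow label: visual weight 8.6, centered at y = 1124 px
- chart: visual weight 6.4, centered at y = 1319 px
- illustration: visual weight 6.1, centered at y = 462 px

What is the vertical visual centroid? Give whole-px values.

y ≈ 873

Σw = 7.9 + 9.0 + 8.6 + 6.4 + 6.1 = 38.0.
Σw·y = 7.9·1274 + 9.0·244 + 8.6·1124 + 6.4·1319 + 6.1·462 = 33186.8, so ȳ = 33186.8/38.0 ≈ 873.34.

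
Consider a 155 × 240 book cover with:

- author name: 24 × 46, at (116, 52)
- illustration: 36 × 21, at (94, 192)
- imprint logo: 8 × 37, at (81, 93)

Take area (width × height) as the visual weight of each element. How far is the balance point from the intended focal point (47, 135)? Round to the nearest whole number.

≈ 63

Taking area as weight: author name 24·46 = 1104, illustration 36·21 = 756, imprint logo 8·37 = 296. Sum 2156.
Σw·x = 1104·116 + 756·94 + 296·81 = 223104, so x̄ = 223104/2156 ≈ 103.48.
Σw·y = 1104·52 + 756·192 + 296·93 = 230088, so ȳ = 230088/2156 ≈ 106.72.
Relative to (47, 135): Δ = (56.48, -28.28); |Δ| = √(56.48² + -28.28²) ≈ 63.16.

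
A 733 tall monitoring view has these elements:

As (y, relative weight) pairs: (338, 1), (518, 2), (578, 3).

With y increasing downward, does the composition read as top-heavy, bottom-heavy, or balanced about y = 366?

bottom-heavy

Weights sum to 1 + 2 + 3 = 6.
y: (1·338 + 2·518 + 3·578) / 6 = 3108 / 6 ≈ 518.00
518.0 vs midline 366 → bottom-heavy.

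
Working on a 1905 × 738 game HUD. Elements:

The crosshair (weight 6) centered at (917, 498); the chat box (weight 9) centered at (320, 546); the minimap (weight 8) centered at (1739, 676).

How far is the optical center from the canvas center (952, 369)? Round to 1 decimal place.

≈ 210.4

Total weight = 6 + 9 + 8 = 23.
x-moment: 6·917 + 9·320 + 8·1739 = 22294; centroid 22294/23 ≈ 969.30.
y-moment: 6·498 + 9·546 + 8·676 = 13310; centroid 13310/23 ≈ 578.70.
Offset from (952, 369): Δx ≈ 17.30, Δy ≈ 209.70; distance = √(Δx² + Δy²) ≈ 210.41.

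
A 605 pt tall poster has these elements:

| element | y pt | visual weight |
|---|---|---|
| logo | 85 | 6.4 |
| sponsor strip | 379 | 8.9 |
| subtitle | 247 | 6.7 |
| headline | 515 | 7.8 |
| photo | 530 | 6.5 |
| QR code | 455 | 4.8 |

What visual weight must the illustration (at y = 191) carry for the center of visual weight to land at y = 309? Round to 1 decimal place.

w ≈ 21.3

Fixed elements: Σw = 6.4 + 8.9 + 6.7 + 7.8 + 6.5 + 4.8 = 41.1, Σw·y = 6.4·85 + 8.9·379 + 6.7·247 + 7.8·515 + 6.5·530 + 4.8·455 = 15218.0.
For the centroid to hit 309: (15218.0 + w·191) / (41.1 + w) = 309.
So w = (309·41.1 − 15218.0)/(191 − 309) = -2518.1/-118 ≈ 21.34.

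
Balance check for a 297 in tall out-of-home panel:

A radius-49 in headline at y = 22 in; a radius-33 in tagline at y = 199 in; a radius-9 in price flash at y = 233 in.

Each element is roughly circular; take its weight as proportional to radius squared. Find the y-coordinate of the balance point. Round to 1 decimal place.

Weights ∝ r²: headline 49² = 2401, tagline 33² = 1089, price flash 9² = 81; Σw = 3571.
y: (2401·22 + 1089·199 + 81·233) / 3571 = 288406 / 3571 ≈ 80.76

y ≈ 80.8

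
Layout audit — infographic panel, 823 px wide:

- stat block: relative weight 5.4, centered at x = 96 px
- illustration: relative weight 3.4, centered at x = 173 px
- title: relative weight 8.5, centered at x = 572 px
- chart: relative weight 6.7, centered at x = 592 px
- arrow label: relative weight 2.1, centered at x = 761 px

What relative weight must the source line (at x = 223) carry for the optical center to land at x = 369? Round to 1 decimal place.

Known weights sum to 5.4 + 3.4 + 8.5 + 6.7 + 2.1 = 26.1; their moment is 5.4·96 + 3.4·173 + 8.5·572 + 6.7·592 + 2.1·761 = 11533.1.
Set Σw·x/Σw = 369: (11533.1 + 223w) = 369·(26.1 + w).
Rearranging, w·(223 − 369) = 369·26.1 − 11533.1 = -1902.2, so w ≈ -1902.2/-146 = 13.03.

w ≈ 13.0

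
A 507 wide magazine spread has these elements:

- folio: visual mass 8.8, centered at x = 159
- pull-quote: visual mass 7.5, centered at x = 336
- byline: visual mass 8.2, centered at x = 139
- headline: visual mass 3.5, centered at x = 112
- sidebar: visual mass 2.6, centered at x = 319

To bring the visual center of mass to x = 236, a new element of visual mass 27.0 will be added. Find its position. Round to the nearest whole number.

After adding the new element, total weight = 8.8 + 7.5 + 8.2 + 3.5 + 2.6 + 27.0 = 57.6.
x: need Σw·x = 57.6·236 = 13593.6. Existing = 8.8·159 + 7.5·336 + 8.2·139 + 3.5·112 + 2.6·319 = 6280.4. Remainder 7313.2 / 27.0 ≈ 270.86.

x ≈ 271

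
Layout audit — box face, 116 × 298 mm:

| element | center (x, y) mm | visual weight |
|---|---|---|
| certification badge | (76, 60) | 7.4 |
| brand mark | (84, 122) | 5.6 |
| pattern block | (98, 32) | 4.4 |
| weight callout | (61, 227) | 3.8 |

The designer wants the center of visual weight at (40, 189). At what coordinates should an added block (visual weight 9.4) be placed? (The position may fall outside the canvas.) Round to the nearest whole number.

(-50, 389)

With the added block, Σw becomes 7.4 + 5.6 + 4.4 + 3.8 + 9.4 = 30.6.
x: need Σw·x = 30.6·40 = 1224.0. Existing = 7.4·76 + 5.6·84 + 4.4·98 + 3.8·61 = 1695.8. Remainder -471.8 / 9.4 ≈ -50.19.
y: need Σw·y = 30.6·189 = 5783.4. Existing = 7.4·60 + 5.6·122 + 4.4·32 + 3.8·227 = 2130.6. Remainder 3652.8 / 9.4 ≈ 388.60.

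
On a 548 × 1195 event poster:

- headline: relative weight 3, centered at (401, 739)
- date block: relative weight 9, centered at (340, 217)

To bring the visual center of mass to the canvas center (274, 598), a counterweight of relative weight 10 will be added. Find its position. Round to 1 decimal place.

New total weight: (3 + 9) + 10 = 22.
x: need Σw·x = 22·274 = 6028. Existing = 3·401 + 9·340 = 4263. Remainder 1765 / 10 ≈ 176.50.
y: need Σw·y = 22·598 = 13156. Existing = 3·739 + 9·217 = 4170. Remainder 8986 / 10 ≈ 898.60.

(176.5, 898.6)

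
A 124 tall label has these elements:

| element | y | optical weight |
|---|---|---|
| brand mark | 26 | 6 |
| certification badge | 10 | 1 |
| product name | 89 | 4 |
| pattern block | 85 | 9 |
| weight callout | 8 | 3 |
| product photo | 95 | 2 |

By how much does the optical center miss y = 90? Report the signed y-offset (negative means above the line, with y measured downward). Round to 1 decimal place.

≈ -30.0

Total weight = 6 + 1 + 4 + 9 + 3 + 2 = 25.
y-moment: 6·26 + 1·10 + 4·89 + 9·85 + 3·8 + 2·95 = 1501; centroid 1501/25 ≈ 60.04.
Against y = 90, that's 60.04 − 90 = -29.96.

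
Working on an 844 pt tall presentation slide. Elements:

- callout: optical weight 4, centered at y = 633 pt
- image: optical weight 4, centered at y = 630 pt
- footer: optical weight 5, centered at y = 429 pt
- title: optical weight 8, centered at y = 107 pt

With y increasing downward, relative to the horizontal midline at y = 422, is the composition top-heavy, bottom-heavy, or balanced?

top-heavy

Σw = 4 + 4 + 5 + 8 = 21.
y: (4·633 + 4·630 + 5·429 + 8·107) / 21 = 8053 / 21 ≈ 383.48
383.5 vs midline 422 → top-heavy.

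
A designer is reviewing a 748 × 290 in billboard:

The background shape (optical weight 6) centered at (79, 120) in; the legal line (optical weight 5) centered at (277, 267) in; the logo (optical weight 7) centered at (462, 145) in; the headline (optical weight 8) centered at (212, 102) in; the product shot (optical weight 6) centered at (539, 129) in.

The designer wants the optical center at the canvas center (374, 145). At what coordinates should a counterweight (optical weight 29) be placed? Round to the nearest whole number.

(441, 144)

After adding the counterweight, total weight = 6 + 5 + 7 + 8 + 6 + 29 = 61.
Along x: (10023 + 29·x) / 61 = 374 (existing moment 6·79 + 5·277 + 7·462 + 8·212 + 6·539 = 10023) ⇒ x = (22814 − 10023) / 29 ≈ 441.07.
Along y: (4660 + 29·y) / 61 = 145 (existing moment 6·120 + 5·267 + 7·145 + 8·102 + 6·129 = 4660) ⇒ y = (8845 − 4660) / 29 ≈ 144.31.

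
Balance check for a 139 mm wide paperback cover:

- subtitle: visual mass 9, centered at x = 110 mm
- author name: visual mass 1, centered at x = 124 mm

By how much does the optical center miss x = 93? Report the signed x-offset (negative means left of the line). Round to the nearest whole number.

Weights sum to 9 + 1 = 10.
x: (9·110 + 1·124) / 10 = 1114 / 10 ≈ 111.40
Difference: 111.40 − 93 ≈ 18.40.

≈ 18 mm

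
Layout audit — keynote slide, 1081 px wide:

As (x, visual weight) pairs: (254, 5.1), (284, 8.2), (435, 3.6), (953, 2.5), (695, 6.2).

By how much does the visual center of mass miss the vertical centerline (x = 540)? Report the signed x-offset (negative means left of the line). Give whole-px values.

≈ -76 px

Weights sum to 5.1 + 8.2 + 3.6 + 2.5 + 6.2 = 25.6.
x-moment: 5.1·254 + 8.2·284 + 3.6·435 + 2.5·953 + 6.2·695 = 11881.7; centroid 11881.7/25.6 ≈ 464.13.
Against x = 540, that's 464.13 − 540 = -75.87.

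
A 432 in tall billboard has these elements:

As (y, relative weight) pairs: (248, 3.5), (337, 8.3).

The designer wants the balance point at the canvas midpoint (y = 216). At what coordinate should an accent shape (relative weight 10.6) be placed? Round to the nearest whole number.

After adding the accent shape, total weight = 3.5 + 8.3 + 10.6 = 22.4.
y: need Σw·y = 22.4·216 = 4838.4. Existing = 3.5·248 + 8.3·337 = 3665.1. Remainder 1173.3 / 10.6 ≈ 110.69.

y ≈ 111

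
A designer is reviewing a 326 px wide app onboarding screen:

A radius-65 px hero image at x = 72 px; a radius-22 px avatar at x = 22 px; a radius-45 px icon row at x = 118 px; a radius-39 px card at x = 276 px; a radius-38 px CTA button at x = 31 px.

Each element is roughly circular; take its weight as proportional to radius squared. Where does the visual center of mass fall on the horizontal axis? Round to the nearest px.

r² weights: hero image 65² = 4225, avatar 22² = 484, icon row 45² = 2025, card 39² = 1521, CTA button 38² = 1444. Total = 9699.
x-moment: 4225·72 + 484·22 + 2025·118 + 1521·276 + 1444·31 = 1018358; centroid 1018358/9699 ≈ 105.00.

x ≈ 105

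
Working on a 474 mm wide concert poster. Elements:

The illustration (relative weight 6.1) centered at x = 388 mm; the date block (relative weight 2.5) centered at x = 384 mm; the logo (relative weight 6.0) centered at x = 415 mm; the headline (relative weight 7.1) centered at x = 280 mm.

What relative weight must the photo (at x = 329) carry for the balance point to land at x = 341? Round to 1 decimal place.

Fixed elements: Σw = 6.1 + 2.5 + 6.0 + 7.1 = 21.7, Σw·x = 6.1·388 + 2.5·384 + 6.0·415 + 7.1·280 = 7804.8.
For the centroid to hit 341: (7804.8 + w·329) / (21.7 + w) = 341.
So w = (341·21.7 − 7804.8)/(329 − 341) = -405.1/-12 ≈ 33.76.

w ≈ 33.8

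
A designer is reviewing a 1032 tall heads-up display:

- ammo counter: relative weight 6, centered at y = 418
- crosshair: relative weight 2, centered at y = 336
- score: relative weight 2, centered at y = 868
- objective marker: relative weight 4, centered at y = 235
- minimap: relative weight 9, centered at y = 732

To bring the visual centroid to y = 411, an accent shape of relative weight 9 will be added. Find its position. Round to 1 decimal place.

With the accent shape, Σw becomes 6 + 2 + 2 + 4 + 9 + 9 = 32.
y: need Σw·y = 32·411 = 13152. Existing = 6·418 + 2·336 + 2·868 + 4·235 + 9·732 = 12444. Remainder 708 / 9 ≈ 78.67.

y ≈ 78.7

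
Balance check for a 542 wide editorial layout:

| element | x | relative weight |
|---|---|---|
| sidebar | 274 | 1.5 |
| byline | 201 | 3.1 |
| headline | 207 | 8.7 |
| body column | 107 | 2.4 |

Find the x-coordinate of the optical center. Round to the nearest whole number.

Weights sum to 1.5 + 3.1 + 8.7 + 2.4 = 15.7.
Σw·x = 1.5·274 + 3.1·201 + 8.7·207 + 2.4·107 = 3091.8, so x̄ = 3091.8/15.7 ≈ 196.93.

x ≈ 197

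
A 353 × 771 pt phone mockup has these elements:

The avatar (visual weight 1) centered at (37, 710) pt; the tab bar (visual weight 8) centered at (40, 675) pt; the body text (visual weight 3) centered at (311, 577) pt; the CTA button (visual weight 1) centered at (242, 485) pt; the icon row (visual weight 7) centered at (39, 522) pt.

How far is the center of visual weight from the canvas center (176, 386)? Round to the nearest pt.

≈ 230 pt

Σw = 1 + 8 + 3 + 1 + 7 = 20.
Σw·x = 1·37 + 8·40 + 3·311 + 1·242 + 7·39 = 1805, so x̄ = 1805/20 ≈ 90.25.
Σw·y = 1·710 + 8·675 + 3·577 + 1·485 + 7·522 = 11980, so ȳ = 11980/20 ≈ 599.00.
Offset from (176, 386): Δx ≈ -85.75, Δy ≈ 213.00; distance = √(Δx² + Δy²) ≈ 229.61.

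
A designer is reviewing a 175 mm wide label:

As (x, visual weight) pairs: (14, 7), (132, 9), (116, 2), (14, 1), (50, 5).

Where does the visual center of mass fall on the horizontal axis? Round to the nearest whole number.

x ≈ 74

Total weight = 7 + 9 + 2 + 1 + 5 = 24.
x: (7·14 + 9·132 + 2·116 + 1·14 + 5·50) / 24 = 1782 / 24 ≈ 74.25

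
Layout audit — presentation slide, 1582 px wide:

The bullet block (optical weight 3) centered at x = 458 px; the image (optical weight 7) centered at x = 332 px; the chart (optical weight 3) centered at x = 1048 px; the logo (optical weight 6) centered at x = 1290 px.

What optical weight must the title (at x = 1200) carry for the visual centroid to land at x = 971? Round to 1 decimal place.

Existing Σw = 19 (3 + 7 + 3 + 6); existing moment 3·458 + 7·332 + 3·1048 + 6·1290 = 14582.
Balance at x = 971 requires (14582 + w·1200) / (19 + w) = 971.
So w = (971·19 − 14582)/(1200 − 971) = 3867/229 ≈ 16.89.

w ≈ 16.9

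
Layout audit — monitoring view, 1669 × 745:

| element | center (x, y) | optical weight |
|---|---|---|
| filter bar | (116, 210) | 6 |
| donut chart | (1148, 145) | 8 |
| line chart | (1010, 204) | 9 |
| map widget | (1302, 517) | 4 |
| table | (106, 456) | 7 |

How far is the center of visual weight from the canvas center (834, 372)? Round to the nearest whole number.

Total weight = 6 + 8 + 9 + 4 + 7 = 34.
x-moment: 6·116 + 8·1148 + 9·1010 + 4·1302 + 7·106 = 24920; centroid 24920/34 ≈ 732.94.
y-moment: 6·210 + 8·145 + 9·204 + 4·517 + 7·456 = 9516; centroid 9516/34 ≈ 279.88.
From (834, 372): dx = -101.06, dy = -92.12, so the distance is √(dx²+dy²) ≈ 136.74.

≈ 137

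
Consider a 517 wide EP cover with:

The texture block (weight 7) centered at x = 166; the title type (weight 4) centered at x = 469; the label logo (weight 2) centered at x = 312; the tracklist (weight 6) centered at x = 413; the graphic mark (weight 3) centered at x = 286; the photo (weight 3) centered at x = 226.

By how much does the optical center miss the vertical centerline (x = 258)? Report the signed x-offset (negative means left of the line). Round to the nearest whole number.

≈ 49

Total weight = 7 + 4 + 2 + 6 + 3 + 3 = 25.
x: (7·166 + 4·469 + 2·312 + 6·413 + 3·286 + 3·226) / 25 = 7676 / 25 ≈ 307.04
Against x = 258, that's 307.04 − 258 = 49.04.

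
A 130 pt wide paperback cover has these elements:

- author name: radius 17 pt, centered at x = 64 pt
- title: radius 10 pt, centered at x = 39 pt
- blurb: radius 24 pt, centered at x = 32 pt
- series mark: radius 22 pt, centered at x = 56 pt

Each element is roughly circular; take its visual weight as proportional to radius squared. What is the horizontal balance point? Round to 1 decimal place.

r² weights: author name 17² = 289, title 10² = 100, blurb 24² = 576, series mark 22² = 484. Total = 1449.
Σw·x = 289·64 + 100·39 + 576·32 + 484·56 = 67932, so x̄ = 67932/1449 ≈ 46.88.

x ≈ 46.9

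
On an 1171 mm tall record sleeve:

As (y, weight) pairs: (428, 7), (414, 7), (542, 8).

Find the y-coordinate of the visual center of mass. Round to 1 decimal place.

y ≈ 465.0

Total weight = 7 + 7 + 8 = 22.
y-moment: 7·428 + 7·414 + 8·542 = 10230; centroid 10230/22 ≈ 465.00.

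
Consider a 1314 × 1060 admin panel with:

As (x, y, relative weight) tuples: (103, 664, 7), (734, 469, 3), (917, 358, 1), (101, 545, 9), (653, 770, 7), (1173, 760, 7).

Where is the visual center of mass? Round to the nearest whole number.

Weights sum to 7 + 3 + 1 + 9 + 7 + 7 = 34.
Σw·x = 7·103 + 3·734 + 1·917 + 9·101 + 7·653 + 7·1173 = 17531, so x̄ = 17531/34 ≈ 515.62.
Σw·y = 7·664 + 3·469 + 1·358 + 9·545 + 7·770 + 7·760 = 22028, so ȳ = 22028/34 ≈ 647.88.

(516, 648)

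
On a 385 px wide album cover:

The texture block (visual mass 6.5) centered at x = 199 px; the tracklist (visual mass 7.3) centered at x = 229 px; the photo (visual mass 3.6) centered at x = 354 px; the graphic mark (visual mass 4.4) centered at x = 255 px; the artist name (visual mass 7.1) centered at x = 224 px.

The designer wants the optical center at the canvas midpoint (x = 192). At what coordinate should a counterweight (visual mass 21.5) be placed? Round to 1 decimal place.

After adding the counterweight, total weight = 6.5 + 7.3 + 3.6 + 4.4 + 7.1 + 21.5 = 50.4.
x: need Σw·x = 50.4·192 = 9676.8. Existing = 6.5·199 + 7.3·229 + 3.6·354 + 4.4·255 + 7.1·224 = 6952.0. Remainder 2724.8 / 21.5 ≈ 126.73.

x ≈ 126.7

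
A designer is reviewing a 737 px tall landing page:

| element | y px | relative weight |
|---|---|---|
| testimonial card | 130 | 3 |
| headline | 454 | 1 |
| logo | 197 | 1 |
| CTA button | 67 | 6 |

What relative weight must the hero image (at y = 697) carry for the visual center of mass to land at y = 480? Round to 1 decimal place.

w ≈ 17.7

Existing Σw = 11 (3 + 1 + 1 + 6); existing moment 3·130 + 1·454 + 1·197 + 6·67 = 1443.
Set Σw·y/Σw = 480: (1443 + 697w) = 480·(11 + w).
So w = (480·11 − 1443)/(697 − 480) = 3837/217 ≈ 17.68.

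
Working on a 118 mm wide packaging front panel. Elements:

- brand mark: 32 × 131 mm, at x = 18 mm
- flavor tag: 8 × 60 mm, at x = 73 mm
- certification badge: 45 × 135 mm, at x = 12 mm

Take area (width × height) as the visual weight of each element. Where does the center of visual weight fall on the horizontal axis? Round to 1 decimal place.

x ≈ 17.1

Taking area as weight: brand mark 32·131 = 4192, flavor tag 8·60 = 480, certification badge 45·135 = 6075. Sum 10747.
x: (4192·18 + 480·73 + 6075·12) / 10747 = 183396 / 10747 ≈ 17.06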